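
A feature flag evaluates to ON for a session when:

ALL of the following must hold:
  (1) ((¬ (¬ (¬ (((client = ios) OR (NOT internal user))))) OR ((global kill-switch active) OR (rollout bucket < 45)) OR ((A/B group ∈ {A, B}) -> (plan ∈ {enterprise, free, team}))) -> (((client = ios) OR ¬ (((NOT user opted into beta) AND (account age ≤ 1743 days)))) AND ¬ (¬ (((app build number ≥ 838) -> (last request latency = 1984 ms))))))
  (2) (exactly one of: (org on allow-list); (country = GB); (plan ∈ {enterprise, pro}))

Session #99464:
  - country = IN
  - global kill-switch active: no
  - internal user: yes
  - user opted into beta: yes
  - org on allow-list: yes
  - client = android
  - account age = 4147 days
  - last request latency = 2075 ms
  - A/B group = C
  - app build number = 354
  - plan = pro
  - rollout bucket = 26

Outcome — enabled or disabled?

Atomic conditions:
  client = ios: android == ios is false
  NOT internal user: yes → false
  global kill-switch active: no → false
  rollout bucket < 45: 26 < 45 is true
  A/B group ∈ {A, B}: C is not in the set → false
  plan ∈ {enterprise, free, team}: pro is not in the set → false
  NOT user opted into beta: yes → false
  account age ≤ 1743 days: 4147 ≤ 1743 is false
  app build number ≥ 838: 354 ≥ 838 is false
  last request latency = 1984 ms: 2075 == 1984 is false
  org on allow-list: yes → true
  country = GB: IN == GB is false
  plan ∈ {enterprise, pro}: pro is in the set → true
Combine:
[1.1.1.1.1.1] false OR false = false
[1.1.1.1.1] NOT false = true
[1.1.1.1] NOT true = false
[1.1.1] NOT false = true
[1.1.2] false OR true = true
[1.1.3] false → false (antecedent false ⇒ implication holds) = true
[1.1] true OR true OR true = true
[1.2.1.2.1] false AND false = false
[1.2.1.2] NOT false = true
[1.2.1] false OR true = true
[1.2.2.1.1] false → false (antecedent false ⇒ implication holds) = true
[1.2.2.1] NOT true = false
[1.2.2] NOT false = true
[1.2] true AND true = true
[1] true → true = true
[2] exactly-one(true, false, true) = false
[root] true AND false = false
Overall: false → disabled

Disabled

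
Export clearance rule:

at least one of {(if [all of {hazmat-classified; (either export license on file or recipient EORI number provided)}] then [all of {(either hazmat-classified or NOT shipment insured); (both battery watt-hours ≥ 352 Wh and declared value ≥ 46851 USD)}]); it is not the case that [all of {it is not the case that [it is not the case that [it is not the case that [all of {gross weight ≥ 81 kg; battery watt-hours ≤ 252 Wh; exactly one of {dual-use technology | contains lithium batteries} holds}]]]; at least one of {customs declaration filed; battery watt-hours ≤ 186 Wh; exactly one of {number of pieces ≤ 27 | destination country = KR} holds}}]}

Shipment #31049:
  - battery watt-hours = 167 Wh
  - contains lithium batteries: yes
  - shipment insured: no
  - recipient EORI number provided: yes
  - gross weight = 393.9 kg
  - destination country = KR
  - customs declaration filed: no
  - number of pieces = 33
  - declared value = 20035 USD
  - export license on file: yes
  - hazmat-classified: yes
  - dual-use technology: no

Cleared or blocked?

Cleared

Atomic conditions:
  hazmat-classified: yes → true
  export license on file: yes → true
  recipient EORI number provided: yes → true
  NOT shipment insured: no → true
  battery watt-hours ≥ 352 Wh: 167 ≥ 352 is false
  declared value ≥ 46851 USD: 20035 ≥ 46851 is false
  gross weight ≥ 81 kg: 393.9 ≥ 81 is true
  battery watt-hours ≤ 252 Wh: 167 ≤ 252 is true
  dual-use technology: no → false
  contains lithium batteries: yes → true
  customs declaration filed: no → false
  battery watt-hours ≤ 186 Wh: 167 ≤ 186 is true
  number of pieces ≤ 27: 33 ≤ 27 is false
  destination country = KR: KR == KR is true
Combine:
[1.1.2] true OR true = true
[1.1] true AND true = true
[1.2.1] true OR true = true
[1.2.2] false AND false = false
[1.2] true AND false = false
[1] true → false = false
[2.1.1.1.1.1.3] exactly-one(false, true) = true
[2.1.1.1.1.1] true AND true AND true = true
[2.1.1.1.1] NOT true = false
[2.1.1.1] NOT false = true
[2.1.1] NOT true = false
[2.1.2.3] exactly-one(false, true) = true
[2.1.2] false OR true OR true = true
[2.1] false AND true = false
[2] NOT false = true
[root] false OR true = true
Overall: true → cleared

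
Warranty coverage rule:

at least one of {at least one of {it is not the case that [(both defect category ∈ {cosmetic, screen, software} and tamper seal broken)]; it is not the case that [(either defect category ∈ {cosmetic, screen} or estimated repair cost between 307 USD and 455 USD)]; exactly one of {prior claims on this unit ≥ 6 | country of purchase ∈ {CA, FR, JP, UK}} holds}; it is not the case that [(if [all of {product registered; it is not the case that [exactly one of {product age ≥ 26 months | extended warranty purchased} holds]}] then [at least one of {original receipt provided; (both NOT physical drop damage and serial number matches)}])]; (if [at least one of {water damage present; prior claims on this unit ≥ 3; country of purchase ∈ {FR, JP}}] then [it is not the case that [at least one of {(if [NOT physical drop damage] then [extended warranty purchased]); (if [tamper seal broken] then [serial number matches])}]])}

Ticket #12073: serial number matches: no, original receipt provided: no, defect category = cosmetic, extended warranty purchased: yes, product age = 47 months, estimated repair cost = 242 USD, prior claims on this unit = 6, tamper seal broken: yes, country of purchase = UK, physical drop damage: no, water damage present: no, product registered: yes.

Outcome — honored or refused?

Honored

Atomic conditions:
  defect category ∈ {cosmetic, screen, software}: cosmetic is in the set → true
  tamper seal broken: yes → true
  defect category ∈ {cosmetic, screen}: cosmetic is in the set → true
  estimated repair cost between 307 USD and 455 USD: 242 in [307, 455] is false
  prior claims on this unit ≥ 6: 6 ≥ 6 is true
  country of purchase ∈ {CA, FR, JP, UK}: UK is in the set → true
  product registered: yes → true
  product age ≥ 26 months: 47 ≥ 26 is true
  extended warranty purchased: yes → true
  original receipt provided: no → false
  NOT physical drop damage: no → true
  serial number matches: no → false
  water damage present: no → false
  prior claims on this unit ≥ 3: 6 ≥ 3 is true
  country of purchase ∈ {FR, JP}: UK is not in the set → false
Combine:
[1.1.1] true AND true = true
[1.1] NOT true = false
[1.2.1] true OR false = true
[1.2] NOT true = false
[1.3] exactly-one(true, true) = false
[1] false OR false OR false = false
[2.1.1.2.1] exactly-one(true, true) = false
[2.1.1.2] NOT false = true
[2.1.1] true AND true = true
[2.1.2.2] true AND false = false
[2.1.2] false OR false = false
[2.1] true → false = false
[2] NOT false = true
[3.1] false OR true OR false = true
[3.2.1.1] true → true = true
[3.2.1.2] true → false = false
[3.2.1] true OR false = true
[3.2] NOT true = false
[3] true → false = false
[root] false OR true OR false = true
Overall: true → honored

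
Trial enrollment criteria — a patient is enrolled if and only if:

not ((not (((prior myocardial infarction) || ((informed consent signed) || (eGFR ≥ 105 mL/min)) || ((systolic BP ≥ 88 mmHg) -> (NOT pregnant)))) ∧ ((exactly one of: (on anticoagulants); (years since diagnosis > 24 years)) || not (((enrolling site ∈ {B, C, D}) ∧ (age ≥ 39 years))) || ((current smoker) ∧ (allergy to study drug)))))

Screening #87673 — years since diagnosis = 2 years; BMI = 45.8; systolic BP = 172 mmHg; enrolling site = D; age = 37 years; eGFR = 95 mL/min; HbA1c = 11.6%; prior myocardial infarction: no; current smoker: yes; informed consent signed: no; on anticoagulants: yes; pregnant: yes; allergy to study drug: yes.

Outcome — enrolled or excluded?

Excluded

Atomic conditions:
  prior myocardial infarction: no → false
  informed consent signed: no → false
  eGFR ≥ 105 mL/min: 95 ≥ 105 is false
  systolic BP ≥ 88 mmHg: 172 ≥ 88 is true
  NOT pregnant: yes → false
  on anticoagulants: yes → true
  years since diagnosis > 24 years: 2 > 24 is false
  enrolling site ∈ {B, C, D}: D is in the set → true
  age ≥ 39 years: 37 ≥ 39 is false
  current smoker: yes → true
  allergy to study drug: yes → true
Combine:
[1.1.1.2] false OR false = false
[1.1.1.3] true → false = false
[1.1.1] false OR false OR false = false
[1.1] NOT false = true
[1.2.1] exactly-one(true, false) = true
[1.2.2.1] true AND false = false
[1.2.2] NOT false = true
[1.2.3] true AND true = true
[1.2] true OR true OR true = true
[1] true AND true = true
[root] NOT true = false
Overall: false → excluded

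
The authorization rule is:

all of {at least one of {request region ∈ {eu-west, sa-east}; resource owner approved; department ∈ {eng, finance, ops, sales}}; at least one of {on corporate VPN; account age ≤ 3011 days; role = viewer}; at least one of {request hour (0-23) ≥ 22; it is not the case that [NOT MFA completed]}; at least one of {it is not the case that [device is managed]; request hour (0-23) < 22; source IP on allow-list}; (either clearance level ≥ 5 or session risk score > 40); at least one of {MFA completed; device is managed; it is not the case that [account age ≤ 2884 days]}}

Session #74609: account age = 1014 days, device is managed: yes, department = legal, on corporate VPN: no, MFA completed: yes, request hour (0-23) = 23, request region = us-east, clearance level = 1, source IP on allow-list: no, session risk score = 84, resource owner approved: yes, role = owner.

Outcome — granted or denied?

Denied

Atomic conditions:
  request region ∈ {eu-west, sa-east}: us-east is not in the set → false
  resource owner approved: yes → true
  department ∈ {eng, finance, ops, sales}: legal is not in the set → false
  on corporate VPN: no → false
  account age ≤ 3011 days: 1014 ≤ 3011 is true
  role = viewer: owner == viewer is false
  request hour (0-23) ≥ 22: 23 ≥ 22 is true
  NOT MFA completed: yes → false
  device is managed: yes → true
  request hour (0-23) < 22: 23 < 22 is false
  source IP on allow-list: no → false
  clearance level ≥ 5: 1 ≥ 5 is false
  session risk score > 40: 84 > 40 is true
  MFA completed: yes → true
  account age ≤ 2884 days: 1014 ≤ 2884 is true
Combine:
[1] false OR true OR false = true
[2] false OR true OR false = true
[3.2] NOT false = true
[3] true OR true = true
[4.1] NOT true = false
[4] false OR false OR false = false
[5] false OR true = true
[6.3] NOT true = false
[6] true OR true OR false = true
[root] true AND true AND true AND false AND true AND true = false
Overall: false → denied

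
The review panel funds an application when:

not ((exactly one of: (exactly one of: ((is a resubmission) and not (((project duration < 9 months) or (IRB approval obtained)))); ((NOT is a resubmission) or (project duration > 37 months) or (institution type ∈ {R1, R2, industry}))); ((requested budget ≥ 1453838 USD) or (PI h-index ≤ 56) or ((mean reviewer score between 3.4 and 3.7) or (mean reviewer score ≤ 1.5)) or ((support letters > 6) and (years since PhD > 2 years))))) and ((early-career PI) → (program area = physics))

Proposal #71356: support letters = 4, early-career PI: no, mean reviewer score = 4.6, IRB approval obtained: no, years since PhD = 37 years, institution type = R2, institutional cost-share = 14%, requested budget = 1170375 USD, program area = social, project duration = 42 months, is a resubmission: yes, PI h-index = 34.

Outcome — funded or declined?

Atomic conditions:
  is a resubmission: yes → true
  project duration < 9 months: 42 < 9 is false
  IRB approval obtained: no → false
  NOT is a resubmission: yes → false
  project duration > 37 months: 42 > 37 is true
  institution type ∈ {R1, R2, industry}: R2 is in the set → true
  requested budget ≥ 1453838 USD: 1170375 ≥ 1453838 is false
  PI h-index ≤ 56: 34 ≤ 56 is true
  mean reviewer score between 3.4 and 3.7: 4.6 in [3.4, 3.7] is false
  mean reviewer score ≤ 1.5: 4.6 ≤ 1.5 is false
  support letters > 6: 4 > 6 is false
  years since PhD > 2 years: 37 > 2 is true
  early-career PI: no → false
  program area = physics: social == physics is false
Combine:
[1.1.1.1.2.1] false OR false = false
[1.1.1.1.2] NOT false = true
[1.1.1.1] true AND true = true
[1.1.1.2] false OR true OR true = true
[1.1.1] exactly-one(true, true) = false
[1.1.2.3] false OR false = false
[1.1.2.4] false AND true = false
[1.1.2] false OR true OR false OR false = true
[1.1] exactly-one(false, true) = true
[1] NOT true = false
[2] false → false (antecedent false ⇒ implication holds) = true
[root] false AND true = false
Overall: false → declined

Declined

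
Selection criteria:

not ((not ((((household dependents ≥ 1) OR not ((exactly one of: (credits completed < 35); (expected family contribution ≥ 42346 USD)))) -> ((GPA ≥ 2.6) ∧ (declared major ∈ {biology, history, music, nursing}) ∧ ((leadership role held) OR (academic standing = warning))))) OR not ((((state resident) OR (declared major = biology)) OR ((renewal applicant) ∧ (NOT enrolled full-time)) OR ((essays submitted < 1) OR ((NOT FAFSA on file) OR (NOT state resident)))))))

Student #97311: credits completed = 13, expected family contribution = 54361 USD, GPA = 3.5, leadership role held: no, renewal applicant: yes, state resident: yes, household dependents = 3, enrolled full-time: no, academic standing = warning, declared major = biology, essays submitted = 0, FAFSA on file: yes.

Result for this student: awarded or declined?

Awarded

Atomic conditions:
  household dependents ≥ 1: 3 ≥ 1 is true
  credits completed < 35: 13 < 35 is true
  expected family contribution ≥ 42346 USD: 54361 ≥ 42346 is true
  GPA ≥ 2.6: 3.5 ≥ 2.6 is true
  declared major ∈ {biology, history, music, nursing}: biology is in the set → true
  leadership role held: no → false
  academic standing = warning: warning == warning is true
  state resident: yes → true
  declared major = biology: biology == biology is true
  renewal applicant: yes → true
  NOT enrolled full-time: no → true
  essays submitted < 1: 0 < 1 is true
  NOT FAFSA on file: yes → false
  NOT state resident: yes → false
Combine:
[1.1.1.1.2.1] exactly-one(true, true) = false
[1.1.1.1.2] NOT false = true
[1.1.1.1] true OR true = true
[1.1.1.2.3] false OR true = true
[1.1.1.2] true AND true AND true = true
[1.1.1] true → true = true
[1.1] NOT true = false
[1.2.1.1] true OR true = true
[1.2.1.2] true AND true = true
[1.2.1.3.2] false OR false = false
[1.2.1.3] true OR false = true
[1.2.1] true OR true OR true = true
[1.2] NOT true = false
[1] false OR false = false
[root] NOT false = true
Overall: true → awarded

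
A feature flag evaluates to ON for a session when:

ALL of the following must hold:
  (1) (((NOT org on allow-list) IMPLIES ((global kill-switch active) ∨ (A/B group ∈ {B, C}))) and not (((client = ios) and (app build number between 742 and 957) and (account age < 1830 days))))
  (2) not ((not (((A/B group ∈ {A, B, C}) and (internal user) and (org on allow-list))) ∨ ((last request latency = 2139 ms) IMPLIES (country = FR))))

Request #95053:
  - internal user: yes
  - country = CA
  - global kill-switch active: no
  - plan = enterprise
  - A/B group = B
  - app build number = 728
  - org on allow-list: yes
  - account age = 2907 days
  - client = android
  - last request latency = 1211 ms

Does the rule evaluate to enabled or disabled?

Atomic conditions:
  NOT org on allow-list: yes → false
  global kill-switch active: no → false
  A/B group ∈ {B, C}: B is in the set → true
  client = ios: android == ios is false
  app build number between 742 and 957: 728 in [742, 957] is false
  account age < 1830 days: 2907 < 1830 is false
  A/B group ∈ {A, B, C}: B is in the set → true
  internal user: yes → true
  org on allow-list: yes → true
  last request latency = 2139 ms: 1211 == 2139 is false
  country = FR: CA == FR is false
Combine:
[1.1.2] false OR true = true
[1.1] false → true (antecedent false ⇒ implication holds) = true
[1.2.1] false AND false AND false = false
[1.2] NOT false = true
[1] true AND true = true
[2.1.1.1] true AND true AND true = true
[2.1.1] NOT true = false
[2.1.2] false → false (antecedent false ⇒ implication holds) = true
[2.1] false OR true = true
[2] NOT true = false
[root] true AND false = false
Overall: false → disabled

Disabled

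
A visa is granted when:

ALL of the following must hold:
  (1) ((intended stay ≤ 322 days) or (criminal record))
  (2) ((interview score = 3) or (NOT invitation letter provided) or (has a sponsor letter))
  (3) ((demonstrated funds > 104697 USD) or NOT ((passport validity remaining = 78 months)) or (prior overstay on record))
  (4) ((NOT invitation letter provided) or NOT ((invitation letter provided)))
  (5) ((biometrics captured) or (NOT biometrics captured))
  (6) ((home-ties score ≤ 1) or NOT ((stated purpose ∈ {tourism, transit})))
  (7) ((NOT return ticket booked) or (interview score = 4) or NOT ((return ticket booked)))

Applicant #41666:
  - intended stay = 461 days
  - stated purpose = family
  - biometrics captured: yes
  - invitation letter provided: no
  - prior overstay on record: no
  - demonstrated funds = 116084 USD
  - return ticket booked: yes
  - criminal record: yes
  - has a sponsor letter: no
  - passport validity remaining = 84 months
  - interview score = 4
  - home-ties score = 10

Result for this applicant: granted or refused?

Granted

Atomic conditions:
  intended stay ≤ 322 days: 461 ≤ 322 is false
  criminal record: yes → true
  interview score = 3: 4 == 3 is false
  NOT invitation letter provided: no → true
  has a sponsor letter: no → false
  demonstrated funds > 104697 USD: 116084 > 104697 is true
  passport validity remaining = 78 months: 84 == 78 is false
  prior overstay on record: no → false
  invitation letter provided: no → false
  biometrics captured: yes → true
  NOT biometrics captured: yes → false
  home-ties score ≤ 1: 10 ≤ 1 is false
  stated purpose ∈ {tourism, transit}: family is not in the set → false
  NOT return ticket booked: yes → false
  interview score = 4: 4 == 4 is true
  return ticket booked: yes → true
Combine:
[1] false OR true = true
[2] false OR true OR false = true
[3.2] NOT false = true
[3] true OR true OR false = true
[4.2] NOT false = true
[4] true OR true = true
[5] true OR false = true
[6.2] NOT false = true
[6] false OR true = true
[7.3] NOT true = false
[7] false OR true OR false = true
[root] true AND true AND true AND true AND true AND true AND true = true
Overall: true → granted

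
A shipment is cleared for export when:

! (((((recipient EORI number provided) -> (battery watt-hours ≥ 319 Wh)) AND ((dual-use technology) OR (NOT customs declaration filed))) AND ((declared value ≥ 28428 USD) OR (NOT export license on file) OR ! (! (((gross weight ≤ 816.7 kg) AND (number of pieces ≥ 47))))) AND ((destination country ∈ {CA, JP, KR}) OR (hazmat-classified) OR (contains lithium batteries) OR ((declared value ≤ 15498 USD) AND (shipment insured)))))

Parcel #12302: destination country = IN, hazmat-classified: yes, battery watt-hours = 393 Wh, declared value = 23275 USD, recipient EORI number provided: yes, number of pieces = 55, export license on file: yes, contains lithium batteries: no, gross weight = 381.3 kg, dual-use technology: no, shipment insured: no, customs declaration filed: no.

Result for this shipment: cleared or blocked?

Atomic conditions:
  recipient EORI number provided: yes → true
  battery watt-hours ≥ 319 Wh: 393 ≥ 319 is true
  dual-use technology: no → false
  NOT customs declaration filed: no → true
  declared value ≥ 28428 USD: 23275 ≥ 28428 is false
  NOT export license on file: yes → false
  gross weight ≤ 816.7 kg: 381.3 ≤ 816.7 is true
  number of pieces ≥ 47: 55 ≥ 47 is true
  destination country ∈ {CA, JP, KR}: IN is not in the set → false
  hazmat-classified: yes → true
  contains lithium batteries: no → false
  declared value ≤ 15498 USD: 23275 ≤ 15498 is false
  shipment insured: no → false
Combine:
[1.1.1] true → true = true
[1.1.2] false OR true = true
[1.1] true AND true = true
[1.2.3.1.1] true AND true = true
[1.2.3.1] NOT true = false
[1.2.3] NOT false = true
[1.2] false OR false OR true = true
[1.3.4] false AND false = false
[1.3] false OR true OR false OR false = true
[1] true AND true AND true = true
[root] NOT true = false
Overall: false → blocked

Blocked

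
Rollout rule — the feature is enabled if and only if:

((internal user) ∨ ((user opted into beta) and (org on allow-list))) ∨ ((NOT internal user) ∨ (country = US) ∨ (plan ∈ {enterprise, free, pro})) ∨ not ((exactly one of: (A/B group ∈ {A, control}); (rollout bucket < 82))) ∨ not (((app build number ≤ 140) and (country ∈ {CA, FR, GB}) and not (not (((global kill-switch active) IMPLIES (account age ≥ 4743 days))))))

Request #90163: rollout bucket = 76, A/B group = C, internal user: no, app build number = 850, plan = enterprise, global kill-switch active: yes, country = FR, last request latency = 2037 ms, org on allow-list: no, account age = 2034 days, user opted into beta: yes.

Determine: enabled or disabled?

Enabled

Atomic conditions:
  internal user: no → false
  user opted into beta: yes → true
  org on allow-list: no → false
  NOT internal user: no → true
  country = US: FR == US is false
  plan ∈ {enterprise, free, pro}: enterprise is in the set → true
  A/B group ∈ {A, control}: C is not in the set → false
  rollout bucket < 82: 76 < 82 is true
  app build number ≤ 140: 850 ≤ 140 is false
  country ∈ {CA, FR, GB}: FR is in the set → true
  global kill-switch active: yes → true
  account age ≥ 4743 days: 2034 ≥ 4743 is false
Combine:
[1.2] true AND false = false
[1] false OR false = false
[2] true OR false OR true = true
[3.1] exactly-one(false, true) = true
[3] NOT true = false
[4.1.3.1.1] true → false = false
[4.1.3.1] NOT false = true
[4.1.3] NOT true = false
[4.1] false AND true AND false = false
[4] NOT false = true
[root] false OR true OR false OR true = true
Overall: true → enabled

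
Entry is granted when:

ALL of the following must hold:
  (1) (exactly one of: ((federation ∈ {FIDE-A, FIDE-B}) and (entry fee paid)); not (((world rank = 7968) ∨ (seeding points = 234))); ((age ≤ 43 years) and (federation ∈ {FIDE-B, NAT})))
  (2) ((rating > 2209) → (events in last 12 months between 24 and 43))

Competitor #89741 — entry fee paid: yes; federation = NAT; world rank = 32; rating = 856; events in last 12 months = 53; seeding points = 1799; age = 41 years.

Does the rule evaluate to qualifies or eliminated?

Eliminated

Atomic conditions:
  federation ∈ {FIDE-A, FIDE-B}: NAT is not in the set → false
  entry fee paid: yes → true
  world rank = 7968: 32 == 7968 is false
  seeding points = 234: 1799 == 234 is false
  age ≤ 43 years: 41 ≤ 43 is true
  federation ∈ {FIDE-B, NAT}: NAT is in the set → true
  rating > 2209: 856 > 2209 is false
  events in last 12 months between 24 and 43: 53 in [24, 43] is false
Combine:
[1.1] false AND true = false
[1.2.1] false OR false = false
[1.2] NOT false = true
[1.3] true AND true = true
[1] exactly-one(false, true, true) = false
[2] false → false (antecedent false ⇒ implication holds) = true
[root] false AND true = false
Overall: false → eliminated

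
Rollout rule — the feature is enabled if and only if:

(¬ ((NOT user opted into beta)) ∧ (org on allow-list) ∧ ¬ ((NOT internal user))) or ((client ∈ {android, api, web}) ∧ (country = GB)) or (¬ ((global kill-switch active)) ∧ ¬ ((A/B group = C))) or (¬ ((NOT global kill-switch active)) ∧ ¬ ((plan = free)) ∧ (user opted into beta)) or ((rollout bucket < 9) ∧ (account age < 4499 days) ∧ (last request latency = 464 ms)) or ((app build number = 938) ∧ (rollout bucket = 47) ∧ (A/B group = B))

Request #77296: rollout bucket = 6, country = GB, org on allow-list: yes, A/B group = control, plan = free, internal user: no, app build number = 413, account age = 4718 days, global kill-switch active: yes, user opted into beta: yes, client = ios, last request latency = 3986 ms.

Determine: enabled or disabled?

Disabled

Atomic conditions:
  NOT user opted into beta: yes → false
  org on allow-list: yes → true
  NOT internal user: no → true
  client ∈ {android, api, web}: ios is not in the set → false
  country = GB: GB == GB is true
  global kill-switch active: yes → true
  A/B group = C: control == C is false
  NOT global kill-switch active: yes → false
  plan = free: free == free is true
  user opted into beta: yes → true
  rollout bucket < 9: 6 < 9 is true
  account age < 4499 days: 4718 < 4499 is false
  last request latency = 464 ms: 3986 == 464 is false
  app build number = 938: 413 == 938 is false
  rollout bucket = 47: 6 == 47 is false
  A/B group = B: control == B is false
Combine:
[1.1] NOT false = true
[1.3] NOT true = false
[1] true AND true AND false = false
[2] false AND true = false
[3.1] NOT true = false
[3.2] NOT false = true
[3] false AND true = false
[4.1] NOT false = true
[4.2] NOT true = false
[4] true AND false AND true = false
[5] true AND false AND false = false
[6] false AND false AND false = false
[root] false OR false OR false OR false OR false OR false = false
Overall: false → disabled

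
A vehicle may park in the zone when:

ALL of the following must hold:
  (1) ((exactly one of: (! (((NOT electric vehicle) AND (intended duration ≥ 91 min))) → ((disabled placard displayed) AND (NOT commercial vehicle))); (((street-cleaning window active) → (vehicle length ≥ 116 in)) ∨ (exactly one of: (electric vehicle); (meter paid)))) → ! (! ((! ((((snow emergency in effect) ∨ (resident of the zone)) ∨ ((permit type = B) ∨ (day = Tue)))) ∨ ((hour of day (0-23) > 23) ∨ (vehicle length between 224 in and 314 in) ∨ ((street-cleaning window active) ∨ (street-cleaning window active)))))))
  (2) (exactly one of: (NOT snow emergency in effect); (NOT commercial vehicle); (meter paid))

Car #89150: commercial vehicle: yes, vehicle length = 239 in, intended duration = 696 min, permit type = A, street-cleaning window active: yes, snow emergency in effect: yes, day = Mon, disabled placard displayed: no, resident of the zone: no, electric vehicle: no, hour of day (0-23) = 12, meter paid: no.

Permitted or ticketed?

Ticketed

Atomic conditions:
  NOT electric vehicle: no → true
  intended duration ≥ 91 min: 696 ≥ 91 is true
  disabled placard displayed: no → false
  NOT commercial vehicle: yes → false
  street-cleaning window active: yes → true
  vehicle length ≥ 116 in: 239 ≥ 116 is true
  electric vehicle: no → false
  meter paid: no → false
  snow emergency in effect: yes → true
  resident of the zone: no → false
  permit type = B: A == B is false
  day = Tue: Mon == Tue is false
  hour of day (0-23) > 23: 12 > 23 is false
  vehicle length between 224 in and 314 in: 239 in [224, 314] is true
  NOT snow emergency in effect: yes → false
Combine:
[1.1.1.1.1] true AND true = true
[1.1.1.1] NOT true = false
[1.1.1.2] false AND false = false
[1.1.1] false → false (antecedent false ⇒ implication holds) = true
[1.1.2.1] true → true = true
[1.1.2.2] exactly-one(false, false) = false
[1.1.2] true OR false = true
[1.1] exactly-one(true, true) = false
[1.2.1.1.1.1.1] true OR false = true
[1.2.1.1.1.1.2] false OR false = false
[1.2.1.1.1.1] true OR false = true
[1.2.1.1.1] NOT true = false
[1.2.1.1.2.3] true OR true = true
[1.2.1.1.2] false OR true OR true = true
[1.2.1.1] false OR true = true
[1.2.1] NOT true = false
[1.2] NOT false = true
[1] false → true (antecedent false ⇒ implication holds) = true
[2] exactly-one(false, false, false) = false
[root] true AND false = false
Overall: false → ticketed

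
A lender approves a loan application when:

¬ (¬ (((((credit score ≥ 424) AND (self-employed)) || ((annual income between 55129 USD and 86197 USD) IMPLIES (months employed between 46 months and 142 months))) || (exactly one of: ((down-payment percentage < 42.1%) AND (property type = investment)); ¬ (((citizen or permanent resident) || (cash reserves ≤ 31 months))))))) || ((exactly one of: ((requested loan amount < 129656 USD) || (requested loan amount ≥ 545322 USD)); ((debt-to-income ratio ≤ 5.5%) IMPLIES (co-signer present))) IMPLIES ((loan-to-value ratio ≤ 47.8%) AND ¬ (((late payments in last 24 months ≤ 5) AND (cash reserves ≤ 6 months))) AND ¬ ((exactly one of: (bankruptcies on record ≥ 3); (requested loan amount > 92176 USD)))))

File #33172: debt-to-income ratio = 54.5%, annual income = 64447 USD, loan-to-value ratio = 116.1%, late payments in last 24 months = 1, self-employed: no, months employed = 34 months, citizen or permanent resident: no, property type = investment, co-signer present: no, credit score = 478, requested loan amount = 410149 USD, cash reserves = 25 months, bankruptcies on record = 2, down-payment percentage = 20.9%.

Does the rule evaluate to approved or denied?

Approved

Atomic conditions:
  credit score ≥ 424: 478 ≥ 424 is true
  self-employed: no → false
  annual income between 55129 USD and 86197 USD: 64447 in [55129, 86197] is true
  months employed between 46 months and 142 months: 34 in [46, 142] is false
  down-payment percentage < 42.1%: 20.9 < 42.1 is true
  property type = investment: investment == investment is true
  citizen or permanent resident: no → false
  cash reserves ≤ 31 months: 25 ≤ 31 is true
  requested loan amount < 129656 USD: 410149 < 129656 is false
  requested loan amount ≥ 545322 USD: 410149 ≥ 545322 is false
  debt-to-income ratio ≤ 5.5%: 54.5 ≤ 5.5 is false
  co-signer present: no → false
  loan-to-value ratio ≤ 47.8%: 116.1 ≤ 47.8 is false
  late payments in last 24 months ≤ 5: 1 ≤ 5 is true
  cash reserves ≤ 6 months: 25 ≤ 6 is false
  bankruptcies on record ≥ 3: 2 ≥ 3 is false
  requested loan amount > 92176 USD: 410149 > 92176 is true
Combine:
[1.1.1.1.1] true AND false = false
[1.1.1.1.2] true → false = false
[1.1.1.1] false OR false = false
[1.1.1.2.1] true AND true = true
[1.1.1.2.2.1] false OR true = true
[1.1.1.2.2] NOT true = false
[1.1.1.2] exactly-one(true, false) = true
[1.1.1] false OR true = true
[1.1] NOT true = false
[1] NOT false = true
[2.1.1] false OR false = false
[2.1.2] false → false (antecedent false ⇒ implication holds) = true
[2.1] exactly-one(false, true) = true
[2.2.2.1] true AND false = false
[2.2.2] NOT false = true
[2.2.3.1] exactly-one(false, true) = true
[2.2.3] NOT true = false
[2.2] false AND true AND false = false
[2] true → false = false
[root] true OR false = true
Overall: true → approved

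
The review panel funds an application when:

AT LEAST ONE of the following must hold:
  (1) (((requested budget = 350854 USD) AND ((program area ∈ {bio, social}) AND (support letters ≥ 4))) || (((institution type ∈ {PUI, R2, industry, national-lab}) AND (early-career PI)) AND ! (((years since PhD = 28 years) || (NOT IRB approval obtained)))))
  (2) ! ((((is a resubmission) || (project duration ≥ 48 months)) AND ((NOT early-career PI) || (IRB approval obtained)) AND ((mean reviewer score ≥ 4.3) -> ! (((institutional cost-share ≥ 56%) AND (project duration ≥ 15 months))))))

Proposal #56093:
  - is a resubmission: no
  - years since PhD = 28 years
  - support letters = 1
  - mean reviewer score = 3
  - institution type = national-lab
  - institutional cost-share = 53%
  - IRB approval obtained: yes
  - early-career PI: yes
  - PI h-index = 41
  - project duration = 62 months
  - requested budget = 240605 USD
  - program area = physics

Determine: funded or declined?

Atomic conditions:
  requested budget = 350854 USD: 240605 == 350854 is false
  program area ∈ {bio, social}: physics is not in the set → false
  support letters ≥ 4: 1 ≥ 4 is false
  institution type ∈ {PUI, R2, industry, national-lab}: national-lab is in the set → true
  early-career PI: yes → true
  years since PhD = 28 years: 28 == 28 is true
  NOT IRB approval obtained: yes → false
  is a resubmission: no → false
  project duration ≥ 48 months: 62 ≥ 48 is true
  NOT early-career PI: yes → false
  IRB approval obtained: yes → true
  mean reviewer score ≥ 4.3: 3 ≥ 4.3 is false
  institutional cost-share ≥ 56%: 53 ≥ 56 is false
  project duration ≥ 15 months: 62 ≥ 15 is true
Combine:
[1.1.2] false AND false = false
[1.1] false AND false = false
[1.2.1] true AND true = true
[1.2.2.1] true OR false = true
[1.2.2] NOT true = false
[1.2] true AND false = false
[1] false OR false = false
[2.1.1] false OR true = true
[2.1.2] false OR true = true
[2.1.3.2.1] false AND true = false
[2.1.3.2] NOT false = true
[2.1.3] false → true (antecedent false ⇒ implication holds) = true
[2.1] true AND true AND true = true
[2] NOT true = false
[root] false OR false = false
Overall: false → declined

Declined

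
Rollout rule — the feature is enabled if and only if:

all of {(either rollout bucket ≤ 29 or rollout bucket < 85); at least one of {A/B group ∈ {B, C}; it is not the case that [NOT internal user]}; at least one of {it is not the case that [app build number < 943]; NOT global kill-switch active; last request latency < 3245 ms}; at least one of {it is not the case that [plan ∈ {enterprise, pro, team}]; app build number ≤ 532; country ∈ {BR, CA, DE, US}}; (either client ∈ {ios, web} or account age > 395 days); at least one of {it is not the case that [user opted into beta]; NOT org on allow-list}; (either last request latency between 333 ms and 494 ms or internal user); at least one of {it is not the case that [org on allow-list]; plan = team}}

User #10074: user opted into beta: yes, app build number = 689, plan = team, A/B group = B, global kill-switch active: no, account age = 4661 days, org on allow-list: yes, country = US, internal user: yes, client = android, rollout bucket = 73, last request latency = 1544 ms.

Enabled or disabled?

Atomic conditions:
  rollout bucket ≤ 29: 73 ≤ 29 is false
  rollout bucket < 85: 73 < 85 is true
  A/B group ∈ {B, C}: B is in the set → true
  NOT internal user: yes → false
  app build number < 943: 689 < 943 is true
  NOT global kill-switch active: no → true
  last request latency < 3245 ms: 1544 < 3245 is true
  plan ∈ {enterprise, pro, team}: team is in the set → true
  app build number ≤ 532: 689 ≤ 532 is false
  country ∈ {BR, CA, DE, US}: US is in the set → true
  client ∈ {ios, web}: android is not in the set → false
  account age > 395 days: 4661 > 395 is true
  user opted into beta: yes → true
  NOT org on allow-list: yes → false
  last request latency between 333 ms and 494 ms: 1544 in [333, 494] is false
  internal user: yes → true
  org on allow-list: yes → true
  plan = team: team == team is true
Combine:
[1] false OR true = true
[2.2] NOT false = true
[2] true OR true = true
[3.1] NOT true = false
[3] false OR true OR true = true
[4.1] NOT true = false
[4] false OR false OR true = true
[5] false OR true = true
[6.1] NOT true = false
[6] false OR false = false
[7] false OR true = true
[8.1] NOT true = false
[8] false OR true = true
[root] true AND true AND true AND true AND true AND false AND true AND true = false
Overall: false → disabled

Disabled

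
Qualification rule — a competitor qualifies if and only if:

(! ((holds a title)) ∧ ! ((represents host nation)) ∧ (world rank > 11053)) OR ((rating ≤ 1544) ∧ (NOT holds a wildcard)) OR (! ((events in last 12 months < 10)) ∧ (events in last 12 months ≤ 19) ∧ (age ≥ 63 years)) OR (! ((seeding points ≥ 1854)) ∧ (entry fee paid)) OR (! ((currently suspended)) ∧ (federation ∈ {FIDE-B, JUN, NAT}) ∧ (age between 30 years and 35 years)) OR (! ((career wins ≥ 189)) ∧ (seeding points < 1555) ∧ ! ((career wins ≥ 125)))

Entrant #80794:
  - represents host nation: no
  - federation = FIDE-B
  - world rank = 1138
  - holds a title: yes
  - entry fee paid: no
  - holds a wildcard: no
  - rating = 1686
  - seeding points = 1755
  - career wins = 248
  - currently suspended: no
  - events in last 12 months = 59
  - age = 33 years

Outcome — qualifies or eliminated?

Atomic conditions:
  holds a title: yes → true
  represents host nation: no → false
  world rank > 11053: 1138 > 11053 is false
  rating ≤ 1544: 1686 ≤ 1544 is false
  NOT holds a wildcard: no → true
  events in last 12 months < 10: 59 < 10 is false
  events in last 12 months ≤ 19: 59 ≤ 19 is false
  age ≥ 63 years: 33 ≥ 63 is false
  seeding points ≥ 1854: 1755 ≥ 1854 is false
  entry fee paid: no → false
  currently suspended: no → false
  federation ∈ {FIDE-B, JUN, NAT}: FIDE-B is in the set → true
  age between 30 years and 35 years: 33 in [30, 35] is true
  career wins ≥ 189: 248 ≥ 189 is true
  seeding points < 1555: 1755 < 1555 is false
  career wins ≥ 125: 248 ≥ 125 is true
Combine:
[1.1] NOT true = false
[1.2] NOT false = true
[1] false AND true AND false = false
[2] false AND true = false
[3.1] NOT false = true
[3] true AND false AND false = false
[4.1] NOT false = true
[4] true AND false = false
[5.1] NOT false = true
[5] true AND true AND true = true
[6.1] NOT true = false
[6.3] NOT true = false
[6] false AND false AND false = false
[root] false OR false OR false OR false OR true OR false = true
Overall: true → qualifies

Qualifies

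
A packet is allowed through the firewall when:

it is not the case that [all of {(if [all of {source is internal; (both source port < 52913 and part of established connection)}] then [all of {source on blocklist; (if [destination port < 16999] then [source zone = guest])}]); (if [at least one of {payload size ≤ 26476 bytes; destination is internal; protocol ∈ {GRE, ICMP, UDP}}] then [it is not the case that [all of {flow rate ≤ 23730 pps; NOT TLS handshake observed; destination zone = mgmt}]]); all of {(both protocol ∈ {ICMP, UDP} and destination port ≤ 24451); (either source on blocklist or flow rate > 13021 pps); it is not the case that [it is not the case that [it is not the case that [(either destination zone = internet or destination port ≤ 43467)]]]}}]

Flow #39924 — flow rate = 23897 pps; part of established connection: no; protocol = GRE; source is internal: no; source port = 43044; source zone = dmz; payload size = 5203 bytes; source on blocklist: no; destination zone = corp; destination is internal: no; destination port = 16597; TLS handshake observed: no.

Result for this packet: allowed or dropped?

Atomic conditions:
  source is internal: no → false
  source port < 52913: 43044 < 52913 is true
  part of established connection: no → false
  source on blocklist: no → false
  destination port < 16999: 16597 < 16999 is true
  source zone = guest: dmz == guest is false
  payload size ≤ 26476 bytes: 5203 ≤ 26476 is true
  destination is internal: no → false
  protocol ∈ {GRE, ICMP, UDP}: GRE is in the set → true
  flow rate ≤ 23730 pps: 23897 ≤ 23730 is false
  NOT TLS handshake observed: no → true
  destination zone = mgmt: corp == mgmt is false
  protocol ∈ {ICMP, UDP}: GRE is not in the set → false
  destination port ≤ 24451: 16597 ≤ 24451 is true
  flow rate > 13021 pps: 23897 > 13021 is true
  destination zone = internet: corp == internet is false
  destination port ≤ 43467: 16597 ≤ 43467 is true
Combine:
[1.1.1.2] true AND false = false
[1.1.1] false AND false = false
[1.1.2.2] true → false = false
[1.1.2] false AND false = false
[1.1] false → false (antecedent false ⇒ implication holds) = true
[1.2.1] true OR false OR true = true
[1.2.2.1] false AND true AND false = false
[1.2.2] NOT false = true
[1.2] true → true = true
[1.3.1] false AND true = false
[1.3.2] false OR true = true
[1.3.3.1.1.1] false OR true = true
[1.3.3.1.1] NOT true = false
[1.3.3.1] NOT false = true
[1.3.3] NOT true = false
[1.3] false AND true AND false = false
[1] true AND true AND false = false
[root] NOT false = true
Overall: true → allowed

Allowed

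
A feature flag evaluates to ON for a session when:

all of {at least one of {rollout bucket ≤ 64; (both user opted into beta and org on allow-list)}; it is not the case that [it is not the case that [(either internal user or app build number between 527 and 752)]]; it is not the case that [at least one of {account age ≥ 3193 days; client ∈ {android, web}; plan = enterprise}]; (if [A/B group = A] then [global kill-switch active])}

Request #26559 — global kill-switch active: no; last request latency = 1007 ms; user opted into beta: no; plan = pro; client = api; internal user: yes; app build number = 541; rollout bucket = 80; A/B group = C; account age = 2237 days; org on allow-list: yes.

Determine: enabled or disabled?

Atomic conditions:
  rollout bucket ≤ 64: 80 ≤ 64 is false
  user opted into beta: no → false
  org on allow-list: yes → true
  internal user: yes → true
  app build number between 527 and 752: 541 in [527, 752] is true
  account age ≥ 3193 days: 2237 ≥ 3193 is false
  client ∈ {android, web}: api is not in the set → false
  plan = enterprise: pro == enterprise is false
  A/B group = A: C == A is false
  global kill-switch active: no → false
Combine:
[1.2] false AND true = false
[1] false OR false = false
[2.1.1] true OR true = true
[2.1] NOT true = false
[2] NOT false = true
[3.1] false OR false OR false = false
[3] NOT false = true
[4] false → false (antecedent false ⇒ implication holds) = true
[root] false AND true AND true AND true = false
Overall: false → disabled

Disabled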